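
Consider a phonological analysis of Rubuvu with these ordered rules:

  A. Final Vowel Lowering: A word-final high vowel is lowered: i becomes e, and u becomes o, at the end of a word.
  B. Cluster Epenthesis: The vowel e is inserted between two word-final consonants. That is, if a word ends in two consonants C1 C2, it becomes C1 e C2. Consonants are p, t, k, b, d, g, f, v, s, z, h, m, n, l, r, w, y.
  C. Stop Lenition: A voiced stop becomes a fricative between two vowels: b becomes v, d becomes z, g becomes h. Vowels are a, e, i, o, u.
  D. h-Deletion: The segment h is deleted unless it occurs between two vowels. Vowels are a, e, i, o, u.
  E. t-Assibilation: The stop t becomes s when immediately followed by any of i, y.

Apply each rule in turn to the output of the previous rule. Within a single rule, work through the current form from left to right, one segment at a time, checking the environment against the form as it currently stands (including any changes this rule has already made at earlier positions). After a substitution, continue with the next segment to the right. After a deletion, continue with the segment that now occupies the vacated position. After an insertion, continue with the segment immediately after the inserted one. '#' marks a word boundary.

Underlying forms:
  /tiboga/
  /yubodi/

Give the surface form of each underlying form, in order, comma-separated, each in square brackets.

[sivoha], [yuvoze]

/tiboga/:
  A Final Vowel Lowering: no change — [tiboga]
  B Cluster Epenthesis: no change — [tiboga]
  C Stop Lenition: [tiboga] → [tivoha]
  D h-Deletion: no change — [tivoha]
  E t-Assibilation: [tivoha] → [sivoha]
/yubodi/:
  A Final Vowel Lowering: [yubodi] → [yubode]
  B Cluster Epenthesis: no change — [yubode]
  C Stop Lenition: [yubode] → [yuvoze]
  D h-Deletion: no change — [yuvoze]
  E t-Assibilation: no change — [yuvoze]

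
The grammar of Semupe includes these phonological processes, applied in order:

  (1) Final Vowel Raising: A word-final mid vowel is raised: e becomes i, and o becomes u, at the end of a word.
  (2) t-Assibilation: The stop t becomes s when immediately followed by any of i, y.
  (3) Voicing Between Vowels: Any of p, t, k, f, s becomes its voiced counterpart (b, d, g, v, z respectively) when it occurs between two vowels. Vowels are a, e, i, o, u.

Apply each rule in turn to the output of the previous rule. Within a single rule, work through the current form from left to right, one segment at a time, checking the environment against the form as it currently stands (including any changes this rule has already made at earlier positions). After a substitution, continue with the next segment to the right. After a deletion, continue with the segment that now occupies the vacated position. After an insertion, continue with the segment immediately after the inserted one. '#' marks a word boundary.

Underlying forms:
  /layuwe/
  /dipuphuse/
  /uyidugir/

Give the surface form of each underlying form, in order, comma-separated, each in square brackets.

/layuwe/:
  (1) Final Vowel Raising: [layuwe] → [layuwi]
  (2) t-Assibilation: no change — [layuwi]
  (3) Voicing Between Vowels: no change — [layuwi]
/dipuphuse/:
  (1) Final Vowel Raising: [dipuphuse] → [dipuphusi]
  (2) t-Assibilation: no change — [dipuphusi]
  (3) Voicing Between Vowels: [dipuphusi] → [dibuphuzi]
/uyidugir/:
  (1) Final Vowel Raising: no change — [uyidugir]
  (2) t-Assibilation: no change — [uyidugir]
  (3) Voicing Between Vowels: no change — [uyidugir]

[layuwi], [dibuphuzi], [uyidugir]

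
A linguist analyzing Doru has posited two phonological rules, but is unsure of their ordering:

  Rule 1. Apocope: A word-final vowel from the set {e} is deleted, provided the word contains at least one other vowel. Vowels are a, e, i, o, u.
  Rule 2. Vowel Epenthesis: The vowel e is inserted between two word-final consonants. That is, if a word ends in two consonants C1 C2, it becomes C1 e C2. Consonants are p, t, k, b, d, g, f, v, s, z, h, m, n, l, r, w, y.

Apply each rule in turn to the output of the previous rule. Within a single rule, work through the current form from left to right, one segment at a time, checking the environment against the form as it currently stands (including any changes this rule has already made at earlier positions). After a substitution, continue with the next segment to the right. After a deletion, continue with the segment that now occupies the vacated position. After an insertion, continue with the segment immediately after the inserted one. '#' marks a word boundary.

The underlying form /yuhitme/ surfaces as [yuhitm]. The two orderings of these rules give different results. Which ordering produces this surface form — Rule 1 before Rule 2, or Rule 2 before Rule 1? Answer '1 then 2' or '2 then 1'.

Order 1 then 2:
  1 Apocope: [yuhitme] → [yuhitm]
  2 Vowel Epenthesis: [yuhitm] → [yuhitem]
  result: [yuhitem]
Order 2 then 1:
  2 Vowel Epenthesis: no change — [yuhitme]
  1 Apocope: [yuhitme] → [yuhitm]
  result: [yuhitm]

2 then 1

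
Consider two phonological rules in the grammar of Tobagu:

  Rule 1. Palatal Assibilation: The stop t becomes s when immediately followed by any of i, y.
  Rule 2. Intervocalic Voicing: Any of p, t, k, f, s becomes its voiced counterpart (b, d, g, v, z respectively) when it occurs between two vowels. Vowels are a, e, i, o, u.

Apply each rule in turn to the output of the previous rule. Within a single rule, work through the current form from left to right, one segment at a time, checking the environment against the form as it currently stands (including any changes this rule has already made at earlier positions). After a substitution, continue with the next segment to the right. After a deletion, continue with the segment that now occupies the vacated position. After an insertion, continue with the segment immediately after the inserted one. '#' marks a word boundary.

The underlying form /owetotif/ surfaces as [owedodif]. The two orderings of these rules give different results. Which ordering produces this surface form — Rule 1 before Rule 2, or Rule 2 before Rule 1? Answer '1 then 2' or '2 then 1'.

Order 1 then 2:
  1 Palatal Assibilation: [owetotif] → [owetosif]
  2 Intervocalic Voicing: [owetosif] → [owedozif]
  result: [owedozif]
Order 2 then 1:
  2 Intervocalic Voicing: [owetotif] → [owedodif]
  1 Palatal Assibilation: no change — [owedodif]
  result: [owedodif]

2 then 1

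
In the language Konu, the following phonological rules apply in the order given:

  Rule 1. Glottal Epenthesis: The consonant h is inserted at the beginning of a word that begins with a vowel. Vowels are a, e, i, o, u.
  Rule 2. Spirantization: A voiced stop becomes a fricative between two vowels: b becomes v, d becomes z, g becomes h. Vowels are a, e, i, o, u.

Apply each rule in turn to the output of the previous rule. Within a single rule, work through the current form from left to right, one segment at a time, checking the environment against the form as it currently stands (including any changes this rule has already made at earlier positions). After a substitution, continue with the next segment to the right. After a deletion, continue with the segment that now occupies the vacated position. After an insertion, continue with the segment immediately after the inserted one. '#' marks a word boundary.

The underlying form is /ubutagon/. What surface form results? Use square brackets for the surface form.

Rule 1 Glottal Epenthesis: [ubutagon] → [hubutagon]
Rule 2 Spirantization: [hubutagon] → [huvutahon]

[huvutahon]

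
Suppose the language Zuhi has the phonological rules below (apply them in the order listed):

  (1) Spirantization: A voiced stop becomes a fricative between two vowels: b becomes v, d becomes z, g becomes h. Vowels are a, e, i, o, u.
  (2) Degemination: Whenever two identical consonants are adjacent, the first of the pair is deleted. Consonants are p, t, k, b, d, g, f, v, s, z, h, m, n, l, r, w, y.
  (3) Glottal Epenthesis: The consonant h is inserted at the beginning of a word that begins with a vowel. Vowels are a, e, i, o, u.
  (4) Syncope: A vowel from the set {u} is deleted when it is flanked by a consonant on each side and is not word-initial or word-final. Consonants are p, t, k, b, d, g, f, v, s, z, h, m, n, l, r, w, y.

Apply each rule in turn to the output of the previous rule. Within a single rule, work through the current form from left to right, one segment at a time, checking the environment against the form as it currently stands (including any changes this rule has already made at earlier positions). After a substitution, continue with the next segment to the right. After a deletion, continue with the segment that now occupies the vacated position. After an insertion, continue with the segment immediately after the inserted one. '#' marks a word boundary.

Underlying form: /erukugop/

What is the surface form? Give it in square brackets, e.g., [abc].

(1) Spirantization: [erukugop] → [erukuhop]
(2) Degemination: no change — [erukuhop]
(3) Glottal Epenthesis: [erukuhop] → [herukuhop]
(4) Syncope: [herukuhop] → [herkhop]

[herkhop]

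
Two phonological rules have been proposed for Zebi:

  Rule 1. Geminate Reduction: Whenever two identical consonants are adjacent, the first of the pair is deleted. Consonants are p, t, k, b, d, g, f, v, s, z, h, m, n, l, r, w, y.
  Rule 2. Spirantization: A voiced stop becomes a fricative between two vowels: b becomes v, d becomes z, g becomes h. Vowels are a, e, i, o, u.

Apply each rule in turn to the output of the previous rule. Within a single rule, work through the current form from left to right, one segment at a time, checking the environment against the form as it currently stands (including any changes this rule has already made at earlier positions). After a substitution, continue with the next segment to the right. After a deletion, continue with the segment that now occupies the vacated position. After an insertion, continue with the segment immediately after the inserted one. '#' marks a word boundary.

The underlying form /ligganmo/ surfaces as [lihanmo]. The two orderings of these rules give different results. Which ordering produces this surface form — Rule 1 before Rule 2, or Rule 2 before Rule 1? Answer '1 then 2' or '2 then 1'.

Order 1 then 2:
  1 Geminate Reduction: [ligganmo] → [liganmo]
  2 Spirantization: [liganmo] → [lihanmo]
  result: [lihanmo]
Order 2 then 1:
  2 Spirantization: no change — [ligganmo]
  1 Geminate Reduction: [ligganmo] → [liganmo]
  result: [liganmo]

1 then 2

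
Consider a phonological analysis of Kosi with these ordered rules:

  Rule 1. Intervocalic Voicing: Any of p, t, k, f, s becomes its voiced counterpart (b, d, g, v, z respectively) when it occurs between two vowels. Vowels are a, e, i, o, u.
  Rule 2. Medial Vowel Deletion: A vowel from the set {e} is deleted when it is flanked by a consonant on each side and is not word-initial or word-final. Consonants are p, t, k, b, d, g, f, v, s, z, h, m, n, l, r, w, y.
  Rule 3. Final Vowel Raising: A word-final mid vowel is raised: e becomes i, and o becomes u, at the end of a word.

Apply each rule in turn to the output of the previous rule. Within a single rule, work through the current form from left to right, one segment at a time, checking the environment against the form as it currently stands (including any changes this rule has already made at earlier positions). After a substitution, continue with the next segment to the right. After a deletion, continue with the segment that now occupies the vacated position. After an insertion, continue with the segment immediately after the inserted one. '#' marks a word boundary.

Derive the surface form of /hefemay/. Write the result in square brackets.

Rule 1 Intervocalic Voicing: [hefemay] → [hevemay]
Rule 2 Medial Vowel Deletion: [hevemay] → [hvmay]
Rule 3 Final Vowel Raising: no change — [hvmay]

[hvmay]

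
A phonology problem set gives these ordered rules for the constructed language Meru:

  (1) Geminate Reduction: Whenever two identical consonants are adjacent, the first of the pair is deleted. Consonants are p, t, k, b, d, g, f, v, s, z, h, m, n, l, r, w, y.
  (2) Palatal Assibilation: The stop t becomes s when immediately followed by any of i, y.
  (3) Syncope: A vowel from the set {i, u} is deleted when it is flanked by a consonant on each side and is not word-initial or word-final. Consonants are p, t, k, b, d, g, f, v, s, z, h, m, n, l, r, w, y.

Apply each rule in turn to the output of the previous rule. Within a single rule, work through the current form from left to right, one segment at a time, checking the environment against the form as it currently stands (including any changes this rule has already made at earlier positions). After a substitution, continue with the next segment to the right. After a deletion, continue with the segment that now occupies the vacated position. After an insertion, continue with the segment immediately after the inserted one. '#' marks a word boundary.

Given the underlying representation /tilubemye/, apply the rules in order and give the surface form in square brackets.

(1) Geminate Reduction: no change — [tilubemye]
(2) Palatal Assibilation: [tilubemye] → [silubemye]
(3) Syncope: [silubemye] → [slbemye]

[slbemye]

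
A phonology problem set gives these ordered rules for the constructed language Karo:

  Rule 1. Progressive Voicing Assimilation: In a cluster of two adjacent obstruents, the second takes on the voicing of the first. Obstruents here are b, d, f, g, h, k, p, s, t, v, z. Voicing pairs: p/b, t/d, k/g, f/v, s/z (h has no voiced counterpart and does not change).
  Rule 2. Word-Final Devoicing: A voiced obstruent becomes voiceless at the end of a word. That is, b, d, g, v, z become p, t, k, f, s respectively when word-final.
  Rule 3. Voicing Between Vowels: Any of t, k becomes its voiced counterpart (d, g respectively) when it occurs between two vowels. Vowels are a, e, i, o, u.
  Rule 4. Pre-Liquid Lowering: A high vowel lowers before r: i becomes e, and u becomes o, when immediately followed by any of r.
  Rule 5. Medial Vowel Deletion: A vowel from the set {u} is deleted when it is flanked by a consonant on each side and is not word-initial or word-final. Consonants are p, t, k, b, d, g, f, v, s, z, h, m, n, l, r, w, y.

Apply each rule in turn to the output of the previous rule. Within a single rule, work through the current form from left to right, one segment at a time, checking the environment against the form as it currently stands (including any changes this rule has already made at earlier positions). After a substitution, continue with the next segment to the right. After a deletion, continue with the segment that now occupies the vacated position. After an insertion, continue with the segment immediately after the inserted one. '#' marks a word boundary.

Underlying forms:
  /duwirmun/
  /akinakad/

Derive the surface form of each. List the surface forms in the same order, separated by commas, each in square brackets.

/duwirmun/:
  Rule 1 Progressive Voicing Assimilation: no change — [duwirmun]
  Rule 2 Word-Final Devoicing: no change — [duwirmun]
  Rule 3 Voicing Between Vowels: no change — [duwirmun]
  Rule 4 Pre-Liquid Lowering: [duwirmun] → [duwermun]
  Rule 5 Medial Vowel Deletion: [duwermun] → [dwermn]
/akinakad/:
  Rule 1 Progressive Voicing Assimilation: no change — [akinakad]
  Rule 2 Word-Final Devoicing: [akinakad] → [akinakat]
  Rule 3 Voicing Between Vowels: [akinakat] → [aginagat]
  Rule 4 Pre-Liquid Lowering: no change — [aginagat]
  Rule 5 Medial Vowel Deletion: no change — [aginagat]

[dwermn], [aginagat]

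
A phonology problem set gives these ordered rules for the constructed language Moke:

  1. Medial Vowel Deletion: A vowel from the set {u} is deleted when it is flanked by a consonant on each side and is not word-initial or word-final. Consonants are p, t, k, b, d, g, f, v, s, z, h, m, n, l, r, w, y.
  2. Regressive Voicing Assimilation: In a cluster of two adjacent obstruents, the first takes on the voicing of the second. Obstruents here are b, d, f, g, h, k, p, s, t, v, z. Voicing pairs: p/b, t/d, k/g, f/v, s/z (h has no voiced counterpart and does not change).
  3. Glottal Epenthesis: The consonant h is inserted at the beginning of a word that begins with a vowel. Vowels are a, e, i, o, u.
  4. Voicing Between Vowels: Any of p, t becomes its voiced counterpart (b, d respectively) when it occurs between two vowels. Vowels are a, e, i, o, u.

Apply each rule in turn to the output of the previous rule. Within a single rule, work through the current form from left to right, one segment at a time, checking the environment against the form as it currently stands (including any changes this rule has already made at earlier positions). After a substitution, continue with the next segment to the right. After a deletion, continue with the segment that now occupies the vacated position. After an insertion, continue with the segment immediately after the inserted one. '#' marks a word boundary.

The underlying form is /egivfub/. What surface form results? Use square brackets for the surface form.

1 Medial Vowel Deletion: [egivfub] → [egivfb]
2 Regressive Voicing Assimilation: [egivfb] → [egifvb]
3 Glottal Epenthesis: [egifvb] → [hegifvb]
4 Voicing Between Vowels: no change — [hegifvb]

[hegifvb]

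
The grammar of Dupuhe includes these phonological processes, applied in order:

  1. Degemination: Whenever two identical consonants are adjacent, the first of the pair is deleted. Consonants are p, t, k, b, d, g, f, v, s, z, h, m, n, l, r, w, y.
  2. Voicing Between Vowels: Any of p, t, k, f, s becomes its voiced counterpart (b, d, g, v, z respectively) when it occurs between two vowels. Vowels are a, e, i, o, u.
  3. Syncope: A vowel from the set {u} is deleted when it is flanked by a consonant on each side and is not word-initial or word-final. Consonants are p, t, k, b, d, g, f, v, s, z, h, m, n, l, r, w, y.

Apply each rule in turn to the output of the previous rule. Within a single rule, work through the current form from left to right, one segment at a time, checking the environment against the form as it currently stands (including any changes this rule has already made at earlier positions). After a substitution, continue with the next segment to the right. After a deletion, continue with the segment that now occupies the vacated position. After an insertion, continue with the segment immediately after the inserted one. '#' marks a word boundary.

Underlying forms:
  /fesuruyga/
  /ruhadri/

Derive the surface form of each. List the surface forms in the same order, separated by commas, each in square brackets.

/fesuruyga/:
  1 Degemination: no change — [fesuruyga]
  2 Voicing Between Vowels: [fesuruyga] → [fezuruyga]
  3 Syncope: [fezuruyga] → [fezryga]
/ruhadri/:
  1 Degemination: no change — [ruhadri]
  2 Voicing Between Vowels: no change — [ruhadri]
  3 Syncope: [ruhadri] → [rhadri]

[fezryga], [rhadri]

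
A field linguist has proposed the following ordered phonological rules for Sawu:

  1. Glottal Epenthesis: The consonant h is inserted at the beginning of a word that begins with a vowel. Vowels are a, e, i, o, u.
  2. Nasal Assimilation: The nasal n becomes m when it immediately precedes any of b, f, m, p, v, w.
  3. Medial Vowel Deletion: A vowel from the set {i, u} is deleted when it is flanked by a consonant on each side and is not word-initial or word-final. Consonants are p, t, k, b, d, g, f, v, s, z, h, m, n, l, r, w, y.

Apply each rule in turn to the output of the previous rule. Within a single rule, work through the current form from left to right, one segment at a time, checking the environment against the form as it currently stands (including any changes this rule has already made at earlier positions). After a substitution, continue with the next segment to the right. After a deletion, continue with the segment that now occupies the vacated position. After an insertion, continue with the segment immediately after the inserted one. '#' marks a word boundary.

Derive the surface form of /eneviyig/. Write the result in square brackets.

[henevyg]

1 Glottal Epenthesis: [eneviyig] → [heneviyig]
2 Nasal Assimilation: no change — [heneviyig]
3 Medial Vowel Deletion: [heneviyig] → [henevyg]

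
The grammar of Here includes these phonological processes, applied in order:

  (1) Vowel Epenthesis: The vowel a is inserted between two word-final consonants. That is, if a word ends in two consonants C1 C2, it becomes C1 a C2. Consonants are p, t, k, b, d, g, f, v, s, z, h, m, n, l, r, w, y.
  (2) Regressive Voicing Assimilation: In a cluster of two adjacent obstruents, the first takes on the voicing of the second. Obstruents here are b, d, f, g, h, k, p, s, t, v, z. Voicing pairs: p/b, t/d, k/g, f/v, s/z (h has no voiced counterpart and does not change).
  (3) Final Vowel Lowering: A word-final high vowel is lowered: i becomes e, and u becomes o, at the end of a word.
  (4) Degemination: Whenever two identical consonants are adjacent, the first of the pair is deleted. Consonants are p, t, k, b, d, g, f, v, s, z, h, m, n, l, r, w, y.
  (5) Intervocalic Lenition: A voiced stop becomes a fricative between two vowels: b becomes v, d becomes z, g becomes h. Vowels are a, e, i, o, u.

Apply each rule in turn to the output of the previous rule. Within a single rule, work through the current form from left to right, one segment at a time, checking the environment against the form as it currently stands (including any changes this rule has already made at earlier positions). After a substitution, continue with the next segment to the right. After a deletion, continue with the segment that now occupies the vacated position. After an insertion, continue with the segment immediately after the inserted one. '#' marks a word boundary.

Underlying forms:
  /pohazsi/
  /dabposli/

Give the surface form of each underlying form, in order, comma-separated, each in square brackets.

/pohazsi/:
  (1) Vowel Epenthesis: no change — [pohazsi]
  (2) Regressive Voicing Assimilation: [pohazsi] → [pohassi]
  (3) Final Vowel Lowering: [pohassi] → [pohasse]
  (4) Degemination: [pohasse] → [pohase]
  (5) Intervocalic Lenition: no change — [pohase]
/dabposli/:
  (1) Vowel Epenthesis: no change — [dabposli]
  (2) Regressive Voicing Assimilation: [dabposli] → [dapposli]
  (3) Final Vowel Lowering: [dapposli] → [dapposle]
  (4) Degemination: [dapposle] → [daposle]
  (5) Intervocalic Lenition: no change — [daposle]

[pohase], [daposle]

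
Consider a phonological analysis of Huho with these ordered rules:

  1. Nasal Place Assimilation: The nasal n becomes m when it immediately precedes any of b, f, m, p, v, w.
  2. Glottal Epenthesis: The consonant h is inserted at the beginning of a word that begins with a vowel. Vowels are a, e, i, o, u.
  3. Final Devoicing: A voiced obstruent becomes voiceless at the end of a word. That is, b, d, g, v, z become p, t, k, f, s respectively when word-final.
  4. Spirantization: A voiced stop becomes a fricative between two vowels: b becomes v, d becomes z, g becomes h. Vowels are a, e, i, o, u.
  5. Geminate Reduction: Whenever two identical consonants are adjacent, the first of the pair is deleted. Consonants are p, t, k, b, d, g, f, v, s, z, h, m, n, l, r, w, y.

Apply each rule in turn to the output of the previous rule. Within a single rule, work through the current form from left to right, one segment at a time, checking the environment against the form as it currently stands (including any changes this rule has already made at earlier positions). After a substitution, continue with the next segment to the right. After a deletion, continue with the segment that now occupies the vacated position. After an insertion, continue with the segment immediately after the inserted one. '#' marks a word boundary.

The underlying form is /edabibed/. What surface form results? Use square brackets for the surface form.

[hezavivet]

1 Nasal Place Assimilation: no change — [edabibed]
2 Glottal Epenthesis: [edabibed] → [hedabibed]
3 Final Devoicing: [hedabibed] → [hedabibet]
4 Spirantization: [hedabibet] → [hezavivet]
5 Geminate Reduction: no change — [hezavivet]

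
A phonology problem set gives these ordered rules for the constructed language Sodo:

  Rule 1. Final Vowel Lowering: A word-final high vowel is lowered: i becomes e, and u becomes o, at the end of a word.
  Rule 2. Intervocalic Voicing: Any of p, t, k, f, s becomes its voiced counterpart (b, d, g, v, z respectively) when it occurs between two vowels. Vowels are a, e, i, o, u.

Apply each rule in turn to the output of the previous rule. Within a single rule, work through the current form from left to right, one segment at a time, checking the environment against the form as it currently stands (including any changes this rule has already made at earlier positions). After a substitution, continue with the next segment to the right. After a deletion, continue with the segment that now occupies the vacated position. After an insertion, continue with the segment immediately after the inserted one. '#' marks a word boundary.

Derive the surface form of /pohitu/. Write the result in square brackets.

[pohido]

Rule 1 Final Vowel Lowering: [pohitu] → [pohito]
Rule 2 Intervocalic Voicing: [pohito] → [pohido]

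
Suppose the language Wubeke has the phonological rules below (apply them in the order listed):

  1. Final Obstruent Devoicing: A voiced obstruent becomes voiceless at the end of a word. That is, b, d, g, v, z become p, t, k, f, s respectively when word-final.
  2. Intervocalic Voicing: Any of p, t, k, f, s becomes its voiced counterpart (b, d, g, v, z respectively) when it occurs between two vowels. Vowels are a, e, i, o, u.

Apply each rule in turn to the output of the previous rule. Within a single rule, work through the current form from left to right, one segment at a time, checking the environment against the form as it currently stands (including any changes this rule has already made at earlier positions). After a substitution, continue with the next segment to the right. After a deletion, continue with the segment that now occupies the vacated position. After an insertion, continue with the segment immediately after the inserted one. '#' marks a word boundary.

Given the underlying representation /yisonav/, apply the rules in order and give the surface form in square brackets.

[yizonaf]

1 Final Obstruent Devoicing: [yisonav] → [yisonaf]
2 Intervocalic Voicing: [yisonaf] → [yizonaf]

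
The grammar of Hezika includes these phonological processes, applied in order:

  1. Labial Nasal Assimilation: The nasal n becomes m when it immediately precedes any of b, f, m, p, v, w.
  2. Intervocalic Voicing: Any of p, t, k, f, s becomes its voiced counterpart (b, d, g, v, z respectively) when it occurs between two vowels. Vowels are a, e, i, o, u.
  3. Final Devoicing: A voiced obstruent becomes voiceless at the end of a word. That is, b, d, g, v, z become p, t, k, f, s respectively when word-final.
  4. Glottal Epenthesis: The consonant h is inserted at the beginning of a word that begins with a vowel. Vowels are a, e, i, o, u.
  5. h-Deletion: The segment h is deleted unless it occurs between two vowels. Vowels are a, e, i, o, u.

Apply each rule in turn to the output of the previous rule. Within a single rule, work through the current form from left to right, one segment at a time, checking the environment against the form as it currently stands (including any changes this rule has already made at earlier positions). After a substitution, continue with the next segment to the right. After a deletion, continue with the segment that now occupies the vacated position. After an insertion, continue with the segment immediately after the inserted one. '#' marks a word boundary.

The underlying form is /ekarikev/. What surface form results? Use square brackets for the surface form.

[egarigef]

1 Labial Nasal Assimilation: no change — [ekarikev]
2 Intervocalic Voicing: [ekarikev] → [egarigev]
3 Final Devoicing: [egarigev] → [egarigef]
4 Glottal Epenthesis: [egarigef] → [hegarigef]
5 h-Deletion: [hegarigef] → [egarigef]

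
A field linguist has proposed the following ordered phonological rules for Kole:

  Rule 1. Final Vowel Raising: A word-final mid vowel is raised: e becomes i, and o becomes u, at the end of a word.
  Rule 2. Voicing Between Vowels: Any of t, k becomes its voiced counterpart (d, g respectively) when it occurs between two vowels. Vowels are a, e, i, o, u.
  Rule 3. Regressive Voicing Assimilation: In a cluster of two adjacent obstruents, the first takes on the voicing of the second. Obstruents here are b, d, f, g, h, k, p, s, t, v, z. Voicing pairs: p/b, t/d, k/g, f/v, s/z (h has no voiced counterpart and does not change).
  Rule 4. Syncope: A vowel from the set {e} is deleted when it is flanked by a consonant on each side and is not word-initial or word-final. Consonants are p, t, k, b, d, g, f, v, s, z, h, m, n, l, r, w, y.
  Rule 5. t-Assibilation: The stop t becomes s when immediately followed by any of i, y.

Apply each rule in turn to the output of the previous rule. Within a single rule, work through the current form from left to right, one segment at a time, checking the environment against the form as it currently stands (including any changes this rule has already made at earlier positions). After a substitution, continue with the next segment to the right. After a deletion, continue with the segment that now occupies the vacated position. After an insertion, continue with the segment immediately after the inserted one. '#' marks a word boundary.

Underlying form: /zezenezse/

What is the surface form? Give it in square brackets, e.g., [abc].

[zznssi]

Rule 1 Final Vowel Raising: [zezenezse] → [zezenezsi]
Rule 2 Voicing Between Vowels: no change — [zezenezsi]
Rule 3 Regressive Voicing Assimilation: [zezenezsi] → [zezenessi]
Rule 4 Syncope: [zezenessi] → [zznssi]
Rule 5 t-Assibilation: no change — [zznssi]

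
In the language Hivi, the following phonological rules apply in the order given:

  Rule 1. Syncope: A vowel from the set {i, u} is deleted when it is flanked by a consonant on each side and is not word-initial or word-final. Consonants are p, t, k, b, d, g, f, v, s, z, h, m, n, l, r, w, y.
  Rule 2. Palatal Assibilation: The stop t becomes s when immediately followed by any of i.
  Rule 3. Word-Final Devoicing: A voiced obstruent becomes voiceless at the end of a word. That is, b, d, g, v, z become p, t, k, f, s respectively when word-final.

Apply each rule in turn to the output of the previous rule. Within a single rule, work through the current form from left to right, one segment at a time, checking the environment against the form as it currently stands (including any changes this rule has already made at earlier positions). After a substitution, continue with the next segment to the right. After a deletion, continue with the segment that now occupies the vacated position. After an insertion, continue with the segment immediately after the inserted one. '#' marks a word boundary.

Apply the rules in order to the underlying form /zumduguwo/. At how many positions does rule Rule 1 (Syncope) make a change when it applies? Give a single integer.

Rule 1 Syncope: [zumduguwo] → [zmdgwo]
Rule 2 Palatal Assibilation: no change — [zmdgwo]
Rule 3 Word-Final Devoicing: no change — [zmdgwo]
Rule Rule 1 changed 3 position(s).

3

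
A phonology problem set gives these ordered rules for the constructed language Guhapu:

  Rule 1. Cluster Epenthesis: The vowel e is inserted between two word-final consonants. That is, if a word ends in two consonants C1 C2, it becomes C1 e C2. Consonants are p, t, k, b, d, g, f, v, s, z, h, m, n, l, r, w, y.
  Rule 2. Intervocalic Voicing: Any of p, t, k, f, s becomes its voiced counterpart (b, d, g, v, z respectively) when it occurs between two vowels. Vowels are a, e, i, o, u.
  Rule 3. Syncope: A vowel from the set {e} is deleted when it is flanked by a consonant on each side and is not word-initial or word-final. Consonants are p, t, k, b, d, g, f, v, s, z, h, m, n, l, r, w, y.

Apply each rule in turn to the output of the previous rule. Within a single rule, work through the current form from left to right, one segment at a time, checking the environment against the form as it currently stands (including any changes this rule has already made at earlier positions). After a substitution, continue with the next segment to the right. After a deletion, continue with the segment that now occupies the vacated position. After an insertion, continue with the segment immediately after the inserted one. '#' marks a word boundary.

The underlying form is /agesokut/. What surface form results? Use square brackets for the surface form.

[agzogut]

Rule 1 Cluster Epenthesis: no change — [agesokut]
Rule 2 Intervocalic Voicing: [agesokut] → [agezogut]
Rule 3 Syncope: [agezogut] → [agzogut]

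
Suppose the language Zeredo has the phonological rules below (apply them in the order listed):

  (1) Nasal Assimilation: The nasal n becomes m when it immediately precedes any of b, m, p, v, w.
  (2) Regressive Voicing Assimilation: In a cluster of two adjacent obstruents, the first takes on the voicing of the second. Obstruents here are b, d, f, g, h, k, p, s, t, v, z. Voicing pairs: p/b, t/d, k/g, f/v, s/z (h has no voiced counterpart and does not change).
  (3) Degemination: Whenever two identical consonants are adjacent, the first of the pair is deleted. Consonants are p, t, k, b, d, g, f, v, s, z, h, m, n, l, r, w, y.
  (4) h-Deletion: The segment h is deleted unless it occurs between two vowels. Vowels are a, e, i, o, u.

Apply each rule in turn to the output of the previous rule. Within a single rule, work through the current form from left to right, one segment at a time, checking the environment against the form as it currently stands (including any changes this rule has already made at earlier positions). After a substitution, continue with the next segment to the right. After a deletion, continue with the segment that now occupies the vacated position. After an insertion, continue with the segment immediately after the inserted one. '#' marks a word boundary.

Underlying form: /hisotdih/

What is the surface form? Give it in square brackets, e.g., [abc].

(1) Nasal Assimilation: no change — [hisotdih]
(2) Regressive Voicing Assimilation: [hisotdih] → [hisoddih]
(3) Degemination: [hisoddih] → [hisodih]
(4) h-Deletion: [hisodih] → [isodi]

[isodi]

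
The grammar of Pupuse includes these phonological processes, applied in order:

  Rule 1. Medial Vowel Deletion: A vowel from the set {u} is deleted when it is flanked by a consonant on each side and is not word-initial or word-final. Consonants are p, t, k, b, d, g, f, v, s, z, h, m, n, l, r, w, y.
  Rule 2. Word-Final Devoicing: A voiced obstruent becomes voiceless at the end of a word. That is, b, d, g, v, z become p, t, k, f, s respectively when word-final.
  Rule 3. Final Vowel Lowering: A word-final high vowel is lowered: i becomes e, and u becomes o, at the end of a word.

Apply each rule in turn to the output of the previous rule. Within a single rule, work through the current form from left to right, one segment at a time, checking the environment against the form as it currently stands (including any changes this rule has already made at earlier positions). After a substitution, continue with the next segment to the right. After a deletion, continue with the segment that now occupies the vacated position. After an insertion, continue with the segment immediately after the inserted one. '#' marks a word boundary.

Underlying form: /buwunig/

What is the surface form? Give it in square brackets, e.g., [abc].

Rule 1 Medial Vowel Deletion: [buwunig] → [bwnig]
Rule 2 Word-Final Devoicing: [bwnig] → [bwnik]
Rule 3 Final Vowel Lowering: no change — [bwnik]

[bwnik]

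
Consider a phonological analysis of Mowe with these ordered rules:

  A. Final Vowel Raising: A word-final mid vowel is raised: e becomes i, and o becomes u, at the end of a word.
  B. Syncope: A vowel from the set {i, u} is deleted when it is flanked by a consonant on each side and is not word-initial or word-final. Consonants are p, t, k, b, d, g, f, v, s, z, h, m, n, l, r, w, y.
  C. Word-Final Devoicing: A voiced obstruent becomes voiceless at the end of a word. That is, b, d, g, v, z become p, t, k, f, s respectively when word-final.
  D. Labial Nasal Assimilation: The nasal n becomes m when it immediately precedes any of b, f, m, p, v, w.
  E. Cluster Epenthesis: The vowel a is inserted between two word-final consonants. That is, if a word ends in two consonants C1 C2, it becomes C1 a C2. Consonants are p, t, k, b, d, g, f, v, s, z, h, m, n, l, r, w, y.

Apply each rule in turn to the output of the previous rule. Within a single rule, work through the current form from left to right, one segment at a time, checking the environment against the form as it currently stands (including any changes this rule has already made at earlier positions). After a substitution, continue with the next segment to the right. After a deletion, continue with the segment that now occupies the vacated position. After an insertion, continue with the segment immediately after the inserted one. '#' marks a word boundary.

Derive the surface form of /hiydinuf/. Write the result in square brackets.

[hydmaf]

A Final Vowel Raising: no change — [hiydinuf]
B Syncope: [hiydinuf] → [hydnf]
C Word-Final Devoicing: no change — [hydnf]
D Labial Nasal Assimilation: [hydnf] → [hydmf]
E Cluster Epenthesis: [hydmf] → [hydmaf]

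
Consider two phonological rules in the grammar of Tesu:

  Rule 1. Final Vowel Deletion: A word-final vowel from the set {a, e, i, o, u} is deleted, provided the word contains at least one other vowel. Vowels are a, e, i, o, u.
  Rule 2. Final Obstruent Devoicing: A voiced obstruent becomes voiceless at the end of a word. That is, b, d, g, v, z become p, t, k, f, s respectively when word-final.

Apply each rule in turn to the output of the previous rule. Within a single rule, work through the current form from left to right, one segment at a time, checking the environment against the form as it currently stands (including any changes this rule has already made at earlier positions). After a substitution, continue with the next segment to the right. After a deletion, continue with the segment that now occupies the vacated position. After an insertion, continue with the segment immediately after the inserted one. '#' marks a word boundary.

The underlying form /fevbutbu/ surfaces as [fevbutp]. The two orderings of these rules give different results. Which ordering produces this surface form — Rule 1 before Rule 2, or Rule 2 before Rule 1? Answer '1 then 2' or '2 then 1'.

1 then 2

Order 1 then 2:
  1 Final Vowel Deletion: [fevbutbu] → [fevbutb]
  2 Final Obstruent Devoicing: [fevbutb] → [fevbutp]
  result: [fevbutp]
Order 2 then 1:
  2 Final Obstruent Devoicing: no change — [fevbutbu]
  1 Final Vowel Deletion: [fevbutbu] → [fevbutb]
  result: [fevbutb]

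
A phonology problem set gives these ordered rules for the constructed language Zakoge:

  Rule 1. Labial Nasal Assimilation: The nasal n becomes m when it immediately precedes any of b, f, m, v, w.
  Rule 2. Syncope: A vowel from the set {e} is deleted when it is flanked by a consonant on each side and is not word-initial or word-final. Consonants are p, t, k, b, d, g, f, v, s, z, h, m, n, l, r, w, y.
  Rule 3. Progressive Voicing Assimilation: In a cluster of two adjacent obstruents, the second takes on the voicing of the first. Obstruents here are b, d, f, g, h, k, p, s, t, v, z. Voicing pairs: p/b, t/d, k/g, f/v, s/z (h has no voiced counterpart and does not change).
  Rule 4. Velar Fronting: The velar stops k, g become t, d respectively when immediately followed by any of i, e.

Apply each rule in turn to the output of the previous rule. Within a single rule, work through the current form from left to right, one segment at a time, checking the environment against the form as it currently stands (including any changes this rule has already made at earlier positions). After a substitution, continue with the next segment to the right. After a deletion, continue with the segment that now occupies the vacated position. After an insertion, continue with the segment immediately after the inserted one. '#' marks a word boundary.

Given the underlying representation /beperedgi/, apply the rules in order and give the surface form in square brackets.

[bbrddi]

Rule 1 Labial Nasal Assimilation: no change — [beperedgi]
Rule 2 Syncope: [beperedgi] → [bprdgi]
Rule 3 Progressive Voicing Assimilation: [bprdgi] → [bbrdgi]
Rule 4 Velar Fronting: [bbrdgi] → [bbrddi]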